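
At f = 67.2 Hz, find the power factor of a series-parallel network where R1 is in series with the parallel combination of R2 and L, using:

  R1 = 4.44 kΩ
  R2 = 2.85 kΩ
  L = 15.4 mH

Step 1 — Angular frequency: ω = 2π·f = 2π·67.2 = 422.2 rad/s.
Step 2 — Component impedances:
  R1: Z = R = 4440 Ω
  R2: Z = R = 2850 Ω
  L: Z = jωL = j·422.2·0.0154 = 0 + j6.502 Ω
Step 3 — Parallel branch: R2 || L = 1/(1/R2 + 1/L) = 0.01484 + j6.502 Ω.
Step 4 — Series with R1: Z_total = R1 + (R2 || L) = 4440 + j6.502 Ω = 4440∠0.1° Ω.
Step 5 — Power factor: PF = cos(φ) = Re(Z)/|Z| = 4440/4440 = 1.
Step 6 — Type: Im(Z) = 6.502 ⇒ lagging (phase φ = 0.1°).

PF = 1 (lagging, φ = 0.1°)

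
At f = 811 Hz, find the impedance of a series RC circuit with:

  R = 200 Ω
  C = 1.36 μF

Step 1 — Angular frequency: ω = 2π·f = 2π·811 = 5096 rad/s.
Step 2 — Component impedances:
  R: Z = R = 200 Ω
  C: Z = 1/(jωC) = -j/(ω·C) = 0 - j144.3 Ω
Step 3 — Series combination: Z_total = R + C = 200 - j144.3 Ω = 246.6∠-35.8° Ω.

Z = 200 - j144.3 Ω = 246.6∠-35.8° Ω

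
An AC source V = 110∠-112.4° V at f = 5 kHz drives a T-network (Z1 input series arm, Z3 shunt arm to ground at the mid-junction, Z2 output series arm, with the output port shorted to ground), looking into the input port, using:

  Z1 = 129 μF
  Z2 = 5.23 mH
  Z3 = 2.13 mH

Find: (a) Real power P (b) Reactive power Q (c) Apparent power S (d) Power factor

Step 1 — Angular frequency: ω = 2π·f = 2π·5000 = 3.142e+04 rad/s.
Step 2 — Component impedances:
  Z1: Z = 1/(jωC) = -j/(ω·C) = 0 - j0.2468 Ω
  Z2: Z = jωL = j·3.142e+04·0.00523 = 0 + j164.3 Ω
  Z3: Z = jωL = j·3.142e+04·0.00213 = 0 + j66.92 Ω
Step 3 — With the output port shorted to ground, the output series arm Z2 runs from the junction to ground; the shunt arm Z3 also runs from the junction to ground. They appear in parallel: Z3 || Z2 = 0 + j47.55 Ω.
Step 4 — Series with input arm Z1: Z_in = Z1 + (Z3 || Z2) = 0 + j47.3 Ω = 47.3∠90.0° Ω.
Step 5 — Source phasor: V = 110∠-112.4° V = -41.92 - j101.7 V.
Step 6 — Current: I = V / Z = -2.15 + j0.8861 A = 2.325∠157.6° A.
Step 7 — Complex power: S = V·I* = 0 + j255.8 VA.
Step 8 — Real power: P = Re(S) = 0 W.
Step 9 — Reactive power: Q = Im(S) = 255.8 VAR.
Step 10 — Apparent power: |S| = 255.8 VA.
Step 11 — Power factor: PF = P/|S| = 0 (lagging).

(a) P = 0 W  (b) Q = 255.8 VAR  (c) S = 255.8 VA  (d) PF = 0 (lagging)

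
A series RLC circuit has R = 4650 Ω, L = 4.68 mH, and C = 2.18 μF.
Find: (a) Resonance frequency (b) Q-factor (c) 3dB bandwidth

Step 1 — Resonance: ω₀ = 1/√(LC) = 1/√(0.00468·2.18e-06) = 9900 rad/s.
Step 2 — f₀ = ω₀/(2π) = 1576 Hz.
Step 3 — Series Q: Q = ω₀L/R = 9900·0.00468/4650 = 0.009964.
Step 4 — Bandwidth: Δω = ω₀/Q = 9.936e+05 rad/s; BW = Δω/(2π) = 1.581e+05 Hz.

(a) f₀ = 1576 Hz  (b) Q = 0.009964  (c) BW = 1.581e+05 Hz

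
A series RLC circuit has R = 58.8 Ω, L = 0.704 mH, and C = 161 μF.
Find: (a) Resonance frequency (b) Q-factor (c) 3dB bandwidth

Step 1 — Resonance: ω₀ = 1/√(LC) = 1/√(0.000704·0.000161) = 2970 rad/s.
Step 2 — f₀ = ω₀/(2π) = 472.7 Hz.
Step 3 — Series Q: Q = ω₀L/R = 2970·0.000704/58.8 = 0.03556.
Step 4 — Bandwidth: Δω = ω₀/Q = 8.352e+04 rad/s; BW = Δω/(2π) = 1.329e+04 Hz.

(a) f₀ = 472.7 Hz  (b) Q = 0.03556  (c) BW = 1.329e+04 Hz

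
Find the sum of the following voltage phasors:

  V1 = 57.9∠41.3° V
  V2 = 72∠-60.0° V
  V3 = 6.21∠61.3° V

Step 1 — Convert each phasor to rectangular form:
  V1 = 57.9·(cos(41.3°) + j·sin(41.3°)) = 43.5 + j38.21 V
  V2 = 72·(cos(-60.0°) + j·sin(-60.0°)) = 36 - j62.35 V
  V3 = 6.21·(cos(61.3°) + j·sin(61.3°)) = 2.982 + j5.447 V
Step 2 — Sum components: V_total = 82.48 - j18.69 V.
Step 3 — Convert to polar: |V_total| = 84.57 V, ∠V_total = -12.8°.

V_total = 84.57∠-12.8° V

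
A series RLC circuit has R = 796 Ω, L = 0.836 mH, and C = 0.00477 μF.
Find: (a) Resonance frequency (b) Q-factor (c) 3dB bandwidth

Step 1 — Resonance condition Im(Z)=0 gives ω₀ = 1/√(LC).
Step 2 — ω₀ = 1/√(0.000836·4.77e-09) = 5.008e+05 rad/s.
Step 3 — f₀ = ω₀/(2π) = 7.97e+04 Hz.
Step 4 — Series Q: Q = ω₀L/R = 5.008e+05·0.000836/796 = 0.5259.
Step 5 — 3dB bandwidth: Δω = ω₀/Q = 9.522e+05 rad/s; BW = Δω/(2π) = 1.515e+05 Hz.

(a) f₀ = 7.97e+04 Hz  (b) Q = 0.5259  (c) BW = 1.515e+05 Hz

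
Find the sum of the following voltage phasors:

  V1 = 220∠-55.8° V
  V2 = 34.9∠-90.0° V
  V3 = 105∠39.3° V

Step 1 — Convert each phasor to rectangular form:
  V1 = 220·(cos(-55.8°) + j·sin(-55.8°)) = 123.7 - j182 V
  V2 = 34.9·(cos(-90.0°) + j·sin(-90.0°)) = 0 - j34.9 V
  V3 = 105·(cos(39.3°) + j·sin(39.3°)) = 81.25 + j66.5 V
Step 2 — Sum components: V_total = 204.9 - j150.4 V.
Step 3 — Convert to polar: |V_total| = 254.2 V, ∠V_total = -36.3°.

V_total = 254.2∠-36.3° V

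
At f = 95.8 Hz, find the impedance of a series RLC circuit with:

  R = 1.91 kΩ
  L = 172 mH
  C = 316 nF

Step 1 — Angular frequency: ω = 2π·f = 2π·95.8 = 601.9 rad/s.
Step 2 — Component impedances:
  R: Z = R = 1910 Ω
  L: Z = jωL = j·601.9·0.172 = 0 + j103.5 Ω
  C: Z = 1/(jωC) = -j/(ω·C) = 0 - j5257 Ω
Step 3 — Series combination: Z_total = R + L + C = 1910 - j5154 Ω = 5496∠-69.7° Ω.

Z = 1910 - j5154 Ω = 5496∠-69.7° Ω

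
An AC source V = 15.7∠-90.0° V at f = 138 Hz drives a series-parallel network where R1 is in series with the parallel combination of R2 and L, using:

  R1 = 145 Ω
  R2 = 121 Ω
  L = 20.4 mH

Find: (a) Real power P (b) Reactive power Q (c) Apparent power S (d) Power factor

Step 1 — Angular frequency: ω = 2π·f = 2π·138 = 867.1 rad/s.
Step 2 — Component impedances:
  R1: Z = R = 145 Ω
  R2: Z = R = 121 Ω
  L: Z = jωL = j·867.1·0.0204 = 0 + j17.69 Ω
Step 3 — Parallel branch: R2 || L = 1/(1/R2 + 1/L) = 2.532 + j17.32 Ω.
Step 4 — Series with R1: Z_total = R1 + (R2 || L) = 147.5 + j17.32 Ω = 148.5∠6.7° Ω.
Step 5 — Source phasor: V = 15.7∠-90.0° V = 0 - j15.7 V.
Step 6 — Current: I = V / Z = -0.01232 - j0.105 A = 0.1057∠-96.7° A.
Step 7 — Complex power: S = V·I* = 1.648 + j0.1935 VA.
Step 8 — Real power: P = Re(S) = 1.648 W.
Step 9 — Reactive power: Q = Im(S) = 0.1935 VAR.
Step 10 — Apparent power: |S| = 1.659 VA.
Step 11 — Power factor: PF = P/|S| = 0.9932 (lagging).

(a) P = 1.648 W  (b) Q = 0.1935 VAR  (c) S = 1.659 VA  (d) PF = 0.9932 (lagging)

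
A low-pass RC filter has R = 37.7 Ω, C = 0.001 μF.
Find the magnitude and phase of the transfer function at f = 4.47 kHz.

Step 1 — Angular frequency: ω = 2π·4470 = 2.809e+04 rad/s.
Step 2 — Transfer function: H(jω) = 1/(1 + jωRC).
Step 3 — Denominator: 1 + jωRC = 1 + j·2.809e+04·37.7·1e-09 = 1 + j0.001059.
Step 4 — H = 1 - j0.001059.
Step 5 — Magnitude: |H| = 1 (-0.0 dB); phase: φ = -0.1°.

|H| = 1 (-0.0 dB), φ = -0.1°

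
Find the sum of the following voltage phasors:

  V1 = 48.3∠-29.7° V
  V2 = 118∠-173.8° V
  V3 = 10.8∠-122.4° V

Step 1 — Convert each phasor to rectangular form:
  V1 = 48.3·(cos(-29.7°) + j·sin(-29.7°)) = 41.95 - j23.93 V
  V2 = 118·(cos(-173.8°) + j·sin(-173.8°)) = -117.3 - j12.74 V
  V3 = 10.8·(cos(-122.4°) + j·sin(-122.4°)) = -5.787 - j9.119 V
Step 2 — Sum components: V_total = -81.14 - j45.79 V.
Step 3 — Convert to polar: |V_total| = 93.17 V, ∠V_total = -150.6°.

V_total = 93.17∠-150.6° V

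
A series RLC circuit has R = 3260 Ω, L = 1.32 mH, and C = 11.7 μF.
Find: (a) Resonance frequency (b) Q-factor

Step 1 — Resonance condition Im(Z)=0 gives ω₀ = 1/√(LC).
Step 2 — ω₀ = 1/√(0.00132·1.17e-05) = 8047 rad/s.
Step 3 — f₀ = ω₀/(2π) = 1281 Hz.
Step 4 — Series Q: Q = ω₀L/R = 8047·0.00132/3260 = 0.003258.

(a) f₀ = 1281 Hz  (b) Q = 0.003258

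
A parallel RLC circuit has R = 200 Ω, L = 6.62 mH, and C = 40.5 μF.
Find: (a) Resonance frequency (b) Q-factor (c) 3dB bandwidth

Step 1 — Resonance: ω₀ = 1/√(LC) = 1/√(0.00662·4.05e-05) = 1931 rad/s.
Step 2 — f₀ = ω₀/(2π) = 307.4 Hz.
Step 3 — Parallel Q: Q = R/(ω₀L) = 200/(1931·0.00662) = 15.64.
Step 4 — Bandwidth: Δω = ω₀/Q = 123.5 rad/s; BW = Δω/(2π) = 19.65 Hz.

(a) f₀ = 307.4 Hz  (b) Q = 15.64  (c) BW = 19.65 Hz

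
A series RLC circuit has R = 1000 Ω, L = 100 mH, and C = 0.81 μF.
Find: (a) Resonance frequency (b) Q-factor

Step 1 — Resonance condition Im(Z)=0 gives ω₀ = 1/√(LC).
Step 2 — ω₀ = 1/√(0.1·8.1e-07) = 3514 rad/s.
Step 3 — f₀ = ω₀/(2π) = 559.2 Hz.
Step 4 — Series Q: Q = ω₀L/R = 3514·0.1/1000 = 0.3514.

(a) f₀ = 559.2 Hz  (b) Q = 0.3514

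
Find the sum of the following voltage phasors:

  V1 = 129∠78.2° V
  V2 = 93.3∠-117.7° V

Step 1 — Convert each phasor to rectangular form:
  V1 = 129·(cos(78.2°) + j·sin(78.2°)) = 26.38 + j126.3 V
  V2 = 93.3·(cos(-117.7°) + j·sin(-117.7°)) = -43.37 - j82.61 V
Step 2 — Sum components: V_total = -16.99 + j43.67 V.
Step 3 — Convert to polar: |V_total| = 46.86 V, ∠V_total = 111.3°.

V_total = 46.86∠111.3° V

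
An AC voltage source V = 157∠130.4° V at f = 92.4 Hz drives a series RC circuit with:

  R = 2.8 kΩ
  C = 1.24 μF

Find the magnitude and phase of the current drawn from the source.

Step 1 — Angular frequency: ω = 2π·f = 2π·92.4 = 580.6 rad/s.
Step 2 — Component impedances:
  R: Z = R = 2800 Ω
  C: Z = 1/(jωC) = -j/(ω·C) = 0 - j1389 Ω
Step 3 — Series combination: Z_total = R + C = 2800 - j1389 Ω = 3126∠-26.4° Ω.
Step 4 — Source phasor: V = 157∠130.4° V = -101.8 + j119.6 V.
Step 5 — Ohm's law: I = V / Z_total = (-101.8 + j119.6) / (2800 - j1389) = -0.04616 + j0.0198 A.
Step 6 — Convert to polar: |I| = 0.05023 A, ∠I = 156.8°.

I = 0.05023∠156.8° A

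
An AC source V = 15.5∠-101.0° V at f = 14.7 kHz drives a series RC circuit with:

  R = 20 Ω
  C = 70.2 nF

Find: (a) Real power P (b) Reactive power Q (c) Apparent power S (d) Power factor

Step 1 — Angular frequency: ω = 2π·f = 2π·1.47e+04 = 9.236e+04 rad/s.
Step 2 — Component impedances:
  R: Z = R = 20 Ω
  C: Z = 1/(jωC) = -j/(ω·C) = 0 - j154.2 Ω
Step 3 — Series combination: Z_total = R + C = 20 - j154.2 Ω = 155.5∠-82.6° Ω.
Step 4 — Source phasor: V = 15.5∠-101.0° V = -2.958 - j15.22 V.
Step 5 — Current: I = V / Z = 0.09458 - j0.03144 A = 0.09967∠-18.4° A.
Step 6 — Complex power: S = V·I* = 0.1987 - j1.532 VA.
Step 7 — Real power: P = Re(S) = 0.1987 W.
Step 8 — Reactive power: Q = Im(S) = -1.532 VAR.
Step 9 — Apparent power: |S| = 1.545 VA.
Step 10 — Power factor: PF = P/|S| = 0.1286 (leading).

(a) P = 0.1987 W  (b) Q = -1.532 VAR  (c) S = 1.545 VA  (d) PF = 0.1286 (leading)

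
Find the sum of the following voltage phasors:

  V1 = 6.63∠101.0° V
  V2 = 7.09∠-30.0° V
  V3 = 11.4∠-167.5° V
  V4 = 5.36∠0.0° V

Step 1 — Convert each phasor to rectangular form:
  V1 = 6.63·(cos(101.0°) + j·sin(101.0°)) = -1.265 + j6.508 V
  V2 = 7.09·(cos(-30.0°) + j·sin(-30.0°)) = 6.14 - j3.545 V
  V3 = 11.4·(cos(-167.5°) + j·sin(-167.5°)) = -11.13 - j2.467 V
  V4 = 5.36·(cos(0.0°) + j·sin(0.0°)) = 5.36 V
Step 2 — Sum components: V_total = -0.8947 + j0.4958 V.
Step 3 — Convert to polar: |V_total| = 1.023 V, ∠V_total = 151.0°.

V_total = 1.023∠151.0° V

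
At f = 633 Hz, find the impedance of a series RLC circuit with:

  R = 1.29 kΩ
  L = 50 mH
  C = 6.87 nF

Step 1 — Angular frequency: ω = 2π·f = 2π·633 = 3977 rad/s.
Step 2 — Component impedances:
  R: Z = R = 1290 Ω
  L: Z = jωL = j·3977·0.05 = 0 + j198.9 Ω
  C: Z = 1/(jωC) = -j/(ω·C) = 0 - j3.66e+04 Ω
Step 3 — Series combination: Z_total = R + L + C = 1290 - j3.64e+04 Ω = 3.642e+04∠-88.0° Ω.

Z = 1290 - j3.64e+04 Ω = 3.642e+04∠-88.0° Ω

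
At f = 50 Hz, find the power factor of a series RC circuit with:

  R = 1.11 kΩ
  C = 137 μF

Step 1 — Angular frequency: ω = 2π·f = 2π·50 = 314.2 rad/s.
Step 2 — Component impedances:
  R: Z = R = 1110 Ω
  C: Z = 1/(jωC) = -j/(ω·C) = 0 - j23.23 Ω
Step 3 — Series combination: Z_total = R + C = 1110 - j23.23 Ω = 1110∠-1.2° Ω.
Step 4 — Power factor: PF = cos(φ) = Re(Z)/|Z| = 1110/1110.2 = 0.9998.
Step 5 — Type: Im(Z) = -23.23 ⇒ leading (phase φ = -1.2°).

PF = 0.9998 (leading, φ = -1.2°)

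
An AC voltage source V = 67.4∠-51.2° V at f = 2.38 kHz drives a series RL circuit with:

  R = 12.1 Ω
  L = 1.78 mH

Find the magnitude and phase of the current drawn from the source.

Step 1 — Angular frequency: ω = 2π·f = 2π·2380 = 1.495e+04 rad/s.
Step 2 — Component impedances:
  R: Z = R = 12.1 Ω
  L: Z = jωL = j·1.495e+04·0.00178 = 0 + j26.62 Ω
Step 3 — Series combination: Z_total = R + L = 12.1 + j26.62 Ω = 29.24∠65.6° Ω.
Step 4 — Source phasor: V = 67.4∠-51.2° V = 42.23 - j52.53 V.
Step 5 — Ohm's law: I = V / Z_total = (42.23 - j52.53) / (12.1 + j26.62) = -1.038 - j2.058 A.
Step 6 — Convert to polar: |I| = 2.305 A, ∠I = -116.8°.

I = 2.305∠-116.8° A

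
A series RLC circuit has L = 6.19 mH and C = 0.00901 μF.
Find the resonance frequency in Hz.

Step 1 — Resonance condition Im(Z)=0 gives ω₀ = 1/√(LC).
Step 2 — ω₀ = 1/√(0.00619·9.01e-09) = 1.339e+05 rad/s.
Step 3 — f₀ = ω₀/(2π) = 2.131e+04 Hz.

f₀ = 2.131e+04 Hz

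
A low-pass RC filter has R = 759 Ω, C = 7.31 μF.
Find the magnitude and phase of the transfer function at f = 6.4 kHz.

Step 1 — Angular frequency: ω = 2π·6400 = 4.021e+04 rad/s.
Step 2 — Transfer function: H(jω) = 1/(1 + jωRC).
Step 3 — Denominator: 1 + jωRC = 1 + j·4.021e+04·759·7.31e-06 = 1 + j223.1.
Step 4 — H = 2.009e-05 - j0.004482.
Step 5 — Magnitude: |H| = 0.004482 (-47.0 dB); phase: φ = -89.7°.

|H| = 0.004482 (-47.0 dB), φ = -89.7°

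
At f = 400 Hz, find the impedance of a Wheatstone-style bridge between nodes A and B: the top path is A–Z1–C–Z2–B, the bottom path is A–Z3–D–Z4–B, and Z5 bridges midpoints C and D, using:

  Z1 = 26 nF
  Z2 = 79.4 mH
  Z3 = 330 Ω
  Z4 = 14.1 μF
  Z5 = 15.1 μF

Step 1 — Angular frequency: ω = 2π·f = 2π·400 = 2513 rad/s.
Step 2 — Component impedances:
  Z1: Z = 1/(jωC) = -j/(ω·C) = 0 - j1.53e+04 Ω
  Z2: Z = jωL = j·2513·0.0794 = 0 + j199.6 Ω
  Z3: Z = R = 330 Ω
  Z4: Z = 1/(jωC) = -j/(ω·C) = 0 - j28.22 Ω
  Z5: Z = 1/(jωC) = -j/(ω·C) = 0 - j26.35 Ω
Step 3 — Bridge requires nodal analysis (the Z5 bridge couples midpoints C and D, so the two paths cannot be reduced to a simple series/parallel combination). Setting node B to ground and injecting 1 A at node A, the 3-node admittance system at A, C, D solves to V_A = Z_AB = 330.1 - j40.81 Ω = 332.6∠-7.0° Ω.

Z = 330.1 - j40.81 Ω = 332.6∠-7.0° Ω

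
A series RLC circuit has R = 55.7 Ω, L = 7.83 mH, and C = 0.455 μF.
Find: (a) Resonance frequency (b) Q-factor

Step 1 — Resonance condition Im(Z)=0 gives ω₀ = 1/√(LC).
Step 2 — ω₀ = 1/√(0.00783·4.55e-07) = 1.675e+04 rad/s.
Step 3 — f₀ = ω₀/(2π) = 2666 Hz.
Step 4 — Series Q: Q = ω₀L/R = 1.675e+04·0.00783/55.7 = 2.355.

(a) f₀ = 2666 Hz  (b) Q = 2.355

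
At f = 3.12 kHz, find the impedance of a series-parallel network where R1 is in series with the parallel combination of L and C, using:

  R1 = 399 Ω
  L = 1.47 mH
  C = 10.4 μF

Step 1 — Angular frequency: ω = 2π·f = 2π·3120 = 1.96e+04 rad/s.
Step 2 — Component impedances:
  R1: Z = R = 399 Ω
  L: Z = jωL = j·1.96e+04·0.00147 = 0 + j28.82 Ω
  C: Z = 1/(jωC) = -j/(ω·C) = 0 - j4.905 Ω
Step 3 — Parallel branch: L || C = 1/(1/L + 1/C) = 0 - j5.911 Ω.
Step 4 — Series with R1: Z_total = R1 + (L || C) = 399 - j5.911 Ω = 399∠-0.8° Ω.

Z = 399 - j5.911 Ω = 399∠-0.8° Ω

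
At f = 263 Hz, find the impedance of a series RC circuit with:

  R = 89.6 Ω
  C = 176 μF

Step 1 — Angular frequency: ω = 2π·f = 2π·263 = 1652 rad/s.
Step 2 — Component impedances:
  R: Z = R = 89.6 Ω
  C: Z = 1/(jωC) = -j/(ω·C) = 0 - j3.438 Ω
Step 3 — Series combination: Z_total = R + C = 89.6 - j3.438 Ω = 89.67∠-2.2° Ω.

Z = 89.6 - j3.438 Ω = 89.67∠-2.2° Ω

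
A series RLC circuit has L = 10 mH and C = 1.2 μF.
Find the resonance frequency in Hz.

Step 1 — Resonance condition Im(Z)=0 gives ω₀ = 1/√(LC).
Step 2 — ω₀ = 1/√(0.01·1.2e-06) = 9129 rad/s.
Step 3 — f₀ = ω₀/(2π) = 1453 Hz.

f₀ = 1453 Hz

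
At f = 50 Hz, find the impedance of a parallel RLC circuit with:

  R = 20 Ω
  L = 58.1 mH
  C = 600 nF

Step 1 — Angular frequency: ω = 2π·f = 2π·50 = 314.2 rad/s.
Step 2 — Component impedances:
  R: Z = R = 20 Ω
  L: Z = jωL = j·314.2·0.0581 = 0 + j18.25 Ω
  C: Z = 1/(jωC) = -j/(ω·C) = 0 - j5305 Ω
Step 3 — Parallel combination: 1/Z_total = 1/R + 1/L + 1/C; Z_total = 9.123 + j9.961 Ω = 13.51∠47.5° Ω.

Z = 9.123 + j9.961 Ω = 13.51∠47.5° Ω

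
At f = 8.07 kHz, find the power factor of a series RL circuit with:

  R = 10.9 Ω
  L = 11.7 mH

Step 1 — Angular frequency: ω = 2π·f = 2π·8070 = 5.071e+04 rad/s.
Step 2 — Component impedances:
  R: Z = R = 10.9 Ω
  L: Z = jωL = j·5.071e+04·0.0117 = 0 + j593.3 Ω
Step 3 — Series combination: Z_total = R + L = 10.9 + j593.3 Ω = 593.4∠88.9° Ω.
Step 4 — Power factor: PF = cos(φ) = Re(Z)/|Z| = 10.9/593.4 = 0.01837.
Step 5 — Type: Im(Z) = 593.3 ⇒ lagging (phase φ = 88.9°).

PF = 0.01837 (lagging, φ = 88.9°)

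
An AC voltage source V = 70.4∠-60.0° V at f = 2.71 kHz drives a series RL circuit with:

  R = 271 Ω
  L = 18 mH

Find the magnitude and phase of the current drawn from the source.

Step 1 — Angular frequency: ω = 2π·f = 2π·2710 = 1.703e+04 rad/s.
Step 2 — Component impedances:
  R: Z = R = 271 Ω
  L: Z = jωL = j·1.703e+04·0.018 = 0 + j306.5 Ω
Step 3 — Series combination: Z_total = R + L = 271 + j306.5 Ω = 409.1∠48.5° Ω.
Step 4 — Source phasor: V = 70.4∠-60.0° V = 35.2 - j60.97 V.
Step 5 — Ohm's law: I = V / Z_total = (35.2 - j60.97) / (271 + j306.5) = -0.05465 - j0.1632 A.
Step 6 — Convert to polar: |I| = 0.1721 A, ∠I = -108.5°.

I = 0.1721∠-108.5° A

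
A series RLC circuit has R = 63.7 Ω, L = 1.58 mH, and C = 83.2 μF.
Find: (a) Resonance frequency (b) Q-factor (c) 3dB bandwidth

Step 1 — Resonance: ω₀ = 1/√(LC) = 1/√(0.00158·8.32e-05) = 2758 rad/s.
Step 2 — f₀ = ω₀/(2π) = 439 Hz.
Step 3 — Series Q: Q = ω₀L/R = 2758·0.00158/63.7 = 0.06841.
Step 4 — Bandwidth: Δω = ω₀/Q = 4.032e+04 rad/s; BW = Δω/(2π) = 6417 Hz.

(a) f₀ = 439 Hz  (b) Q = 0.06841  (c) BW = 6417 Hz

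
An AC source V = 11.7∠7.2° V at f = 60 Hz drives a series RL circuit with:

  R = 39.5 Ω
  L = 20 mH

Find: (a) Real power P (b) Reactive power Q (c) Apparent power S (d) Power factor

Step 1 — Angular frequency: ω = 2π·f = 2π·60 = 377 rad/s.
Step 2 — Component impedances:
  R: Z = R = 39.5 Ω
  L: Z = jωL = j·377·0.02 = 0 + j7.54 Ω
Step 3 — Series combination: Z_total = R + L = 39.5 + j7.54 Ω = 40.21∠10.8° Ω.
Step 4 — Source phasor: V = 11.7∠7.2° V = 11.61 + j1.466 V.
Step 5 — Current: I = V / Z = 0.2904 - j0.0183 A = 0.2909∠-3.6° A.
Step 6 — Complex power: S = V·I* = 3.344 + j0.6383 VA.
Step 7 — Real power: P = Re(S) = 3.344 W.
Step 8 — Reactive power: Q = Im(S) = 0.6383 VAR.
Step 9 — Apparent power: |S| = 3.404 VA.
Step 10 — Power factor: PF = P/|S| = 0.9823 (lagging).

(a) P = 3.344 W  (b) Q = 0.6383 VAR  (c) S = 3.404 VA  (d) PF = 0.9823 (lagging)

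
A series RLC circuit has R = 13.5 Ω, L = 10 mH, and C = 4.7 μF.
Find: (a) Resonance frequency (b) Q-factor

Step 1 — Resonance condition Im(Z)=0 gives ω₀ = 1/√(LC).
Step 2 — ω₀ = 1/√(0.01·4.7e-06) = 4613 rad/s.
Step 3 — f₀ = ω₀/(2π) = 734.1 Hz.
Step 4 — Series Q: Q = ω₀L/R = 4613·0.01/13.5 = 3.417.

(a) f₀ = 734.1 Hz  (b) Q = 3.417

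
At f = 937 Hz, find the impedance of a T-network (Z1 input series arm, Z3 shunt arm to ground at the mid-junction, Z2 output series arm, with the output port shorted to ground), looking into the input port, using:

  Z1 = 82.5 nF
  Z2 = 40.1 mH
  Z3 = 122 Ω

Step 1 — Angular frequency: ω = 2π·f = 2π·937 = 5887 rad/s.
Step 2 — Component impedances:
  Z1: Z = 1/(jωC) = -j/(ω·C) = 0 - j2059 Ω
  Z2: Z = jωL = j·5887·0.0401 = 0 + j236.1 Ω
  Z3: Z = R = 122 Ω
Step 3 — With the output port shorted to ground, the output series arm Z2 runs from the junction to ground; the shunt arm Z3 also runs from the junction to ground. They appear in parallel: Z3 || Z2 = 96.29 + j49.76 Ω.
Step 4 — Series with input arm Z1: Z_in = Z1 + (Z3 || Z2) = 96.29 - j2009 Ω = 2011∠-87.3° Ω.

Z = 96.29 - j2009 Ω = 2011∠-87.3° Ω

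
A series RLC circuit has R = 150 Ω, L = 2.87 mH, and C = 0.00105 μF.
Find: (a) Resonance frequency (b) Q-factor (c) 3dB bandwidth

Step 1 — Resonance: ω₀ = 1/√(LC) = 1/√(0.00287·1.05e-09) = 5.761e+05 rad/s.
Step 2 — f₀ = ω₀/(2π) = 9.168e+04 Hz.
Step 3 — Series Q: Q = ω₀L/R = 5.761e+05·0.00287/150 = 11.02.
Step 4 — Bandwidth: Δω = ω₀/Q = 5.226e+04 rad/s; BW = Δω/(2π) = 8318 Hz.

(a) f₀ = 9.168e+04 Hz  (b) Q = 11.02  (c) BW = 8318 Hz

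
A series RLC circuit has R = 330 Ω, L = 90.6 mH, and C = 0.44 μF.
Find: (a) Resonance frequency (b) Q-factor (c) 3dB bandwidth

Step 1 — Resonance condition Im(Z)=0 gives ω₀ = 1/√(LC).
Step 2 — ω₀ = 1/√(0.0906·4.4e-07) = 5009 rad/s.
Step 3 — f₀ = ω₀/(2π) = 797.1 Hz.
Step 4 — Series Q: Q = ω₀L/R = 5009·0.0906/330 = 1.375.
Step 5 — 3dB bandwidth: Δω = ω₀/Q = 3642 rad/s; BW = Δω/(2π) = 579.7 Hz.

(a) f₀ = 797.1 Hz  (b) Q = 1.375  (c) BW = 579.7 Hz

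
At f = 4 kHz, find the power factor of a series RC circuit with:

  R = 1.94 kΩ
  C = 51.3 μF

Step 1 — Angular frequency: ω = 2π·f = 2π·4000 = 2.513e+04 rad/s.
Step 2 — Component impedances:
  R: Z = R = 1940 Ω
  C: Z = 1/(jωC) = -j/(ω·C) = 0 - j0.7756 Ω
Step 3 — Series combination: Z_total = R + C = 1940 - j0.7756 Ω = 1940∠-0.0° Ω.
Step 4 — Power factor: PF = cos(φ) = Re(Z)/|Z| = 1940/1940 = 1.
Step 5 — Type: Im(Z) = -0.7756 ⇒ leading (phase φ = -0.0°).

PF = 1 (leading, φ = -0.0°)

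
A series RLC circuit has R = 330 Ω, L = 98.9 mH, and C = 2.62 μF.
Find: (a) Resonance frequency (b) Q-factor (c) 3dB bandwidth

Step 1 — Resonance: ω₀ = 1/√(LC) = 1/√(0.0989·2.62e-06) = 1964 rad/s.
Step 2 — f₀ = ω₀/(2π) = 312.7 Hz.
Step 3 — Series Q: Q = ω₀L/R = 1964·0.0989/330 = 0.5888.
Step 4 — Bandwidth: Δω = ω₀/Q = 3337 rad/s; BW = Δω/(2π) = 531.1 Hz.

(a) f₀ = 312.7 Hz  (b) Q = 0.5888  (c) BW = 531.1 Hz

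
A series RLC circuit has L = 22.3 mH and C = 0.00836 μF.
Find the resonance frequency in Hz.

Step 1 — Resonance condition Im(Z)=0 gives ω₀ = 1/√(LC).
Step 2 — ω₀ = 1/√(0.0223·8.36e-09) = 7.324e+04 rad/s.
Step 3 — f₀ = ω₀/(2π) = 1.166e+04 Hz.

f₀ = 1.166e+04 Hz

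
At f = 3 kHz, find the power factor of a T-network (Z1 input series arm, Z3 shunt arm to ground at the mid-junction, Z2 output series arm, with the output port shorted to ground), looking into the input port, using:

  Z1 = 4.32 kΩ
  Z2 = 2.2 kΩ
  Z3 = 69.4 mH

Step 1 — Angular frequency: ω = 2π·f = 2π·3000 = 1.885e+04 rad/s.
Step 2 — Component impedances:
  Z1: Z = R = 4320 Ω
  Z2: Z = R = 2200 Ω
  Z3: Z = jωL = j·1.885e+04·0.0694 = 0 + j1308 Ω
Step 3 — With the output port shorted to ground, the output series arm Z2 runs from the junction to ground; the shunt arm Z3 also runs from the junction to ground. They appear in parallel: Z3 || Z2 = 574.7 + j966.5 Ω.
Step 4 — Series with input arm Z1: Z_in = Z1 + (Z3 || Z2) = 4895 + j966.5 Ω = 4989∠11.2° Ω.
Step 5 — Power factor: PF = cos(φ) = Re(Z)/|Z| = 4894.7/4989.2 = 0.9811.
Step 6 — Type: Im(Z) = 966.5 ⇒ lagging (phase φ = 11.2°).

PF = 0.9811 (lagging, φ = 11.2°)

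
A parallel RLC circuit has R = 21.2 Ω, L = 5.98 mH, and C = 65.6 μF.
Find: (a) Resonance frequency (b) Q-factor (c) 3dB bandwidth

Step 1 — Resonance: ω₀ = 1/√(LC) = 1/√(0.00598·6.56e-05) = 1597 rad/s.
Step 2 — f₀ = ω₀/(2π) = 254.1 Hz.
Step 3 — Parallel Q: Q = R/(ω₀L) = 21.2/(1597·0.00598) = 2.22.
Step 4 — Bandwidth: Δω = ω₀/Q = 719.1 rad/s; BW = Δω/(2π) = 114.4 Hz.

(a) f₀ = 254.1 Hz  (b) Q = 2.22  (c) BW = 114.4 Hz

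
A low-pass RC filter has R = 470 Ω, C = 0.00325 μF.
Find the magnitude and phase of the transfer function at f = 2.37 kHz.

Step 1 — Angular frequency: ω = 2π·2370 = 1.489e+04 rad/s.
Step 2 — Transfer function: H(jω) = 1/(1 + jωRC).
Step 3 — Denominator: 1 + jωRC = 1 + j·1.489e+04·470·3.25e-09 = 1 + j0.02275.
Step 4 — H = 0.9995 - j0.02273.
Step 5 — Magnitude: |H| = 0.9997 (-0.0 dB); phase: φ = -1.3°.

|H| = 0.9997 (-0.0 dB), φ = -1.3°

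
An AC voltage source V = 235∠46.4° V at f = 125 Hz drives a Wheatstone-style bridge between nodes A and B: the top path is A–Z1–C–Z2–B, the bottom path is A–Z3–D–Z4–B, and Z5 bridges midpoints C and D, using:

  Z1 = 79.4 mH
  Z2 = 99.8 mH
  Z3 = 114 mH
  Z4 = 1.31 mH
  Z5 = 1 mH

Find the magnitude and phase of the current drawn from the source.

Step 1 — Angular frequency: ω = 2π·f = 2π·125 = 785.4 rad/s.
Step 2 — Component impedances:
  Z1: Z = jωL = j·785.4·0.0794 = 0 + j62.36 Ω
  Z2: Z = jωL = j·785.4·0.0998 = 0 + j78.38 Ω
  Z3: Z = jωL = j·785.4·0.114 = 0 + j89.54 Ω
  Z4: Z = jωL = j·785.4·0.00131 = 0 + j1.029 Ω
  Z5: Z = jωL = j·785.4·0.001 = 0 + j0.7854 Ω
Step 3 — Bridge requires nodal analysis (the Z5 bridge couples midpoints C and D, so the two paths cannot be reduced to a simple series/parallel combination). Setting node B to ground and injecting 1 A at node A, the 3-node admittance system at A, C, D solves to V_A = Z_AB = 0 + j38.03 Ω = 38.03∠90.0° Ω.
Step 4 — Source phasor: V = 235∠46.4° V = 162.1 + j170.2 V.
Step 5 — Ohm's law: I = V / Z_total = (162.1 + j170.2) / (0 + j38.03) = 4.475 - j4.261 A.
Step 6 — Convert to polar: |I| = 6.179 A, ∠I = -43.6°.

I = 6.179∠-43.6° A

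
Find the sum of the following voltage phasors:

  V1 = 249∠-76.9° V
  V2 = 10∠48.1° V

Step 1 — Convert each phasor to rectangular form:
  V1 = 249·(cos(-76.9°) + j·sin(-76.9°)) = 56.44 - j242.5 V
  V2 = 10·(cos(48.1°) + j·sin(48.1°)) = 6.678 + j7.443 V
Step 2 — Sum components: V_total = 63.11 - j235.1 V.
Step 3 — Convert to polar: |V_total| = 243.4 V, ∠V_total = -75.0°.

V_total = 243.4∠-75.0° V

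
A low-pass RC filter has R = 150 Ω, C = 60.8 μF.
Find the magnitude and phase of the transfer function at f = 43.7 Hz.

Step 1 — Angular frequency: ω = 2π·43.7 = 274.6 rad/s.
Step 2 — Transfer function: H(jω) = 1/(1 + jωRC).
Step 3 — Denominator: 1 + jωRC = 1 + j·274.6·150·6.08e-05 = 1 + j2.504.
Step 4 — H = 0.1375 - j0.3444.
Step 5 — Magnitude: |H| = 0.3709 (-8.6 dB); phase: φ = -68.2°.

|H| = 0.3709 (-8.6 dB), φ = -68.2°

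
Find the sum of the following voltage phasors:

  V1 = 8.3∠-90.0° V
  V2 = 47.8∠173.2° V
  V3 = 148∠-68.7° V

Step 1 — Convert each phasor to rectangular form:
  V1 = 8.3·(cos(-90.0°) + j·sin(-90.0°)) = 0 - j8.3 V
  V2 = 47.8·(cos(173.2°) + j·sin(173.2°)) = -47.46 + j5.66 V
  V3 = 148·(cos(-68.7°) + j·sin(-68.7°)) = 53.76 - j137.9 V
Step 2 — Sum components: V_total = 6.297 - j140.5 V.
Step 3 — Convert to polar: |V_total| = 140.7 V, ∠V_total = -87.4°.

V_total = 140.7∠-87.4° V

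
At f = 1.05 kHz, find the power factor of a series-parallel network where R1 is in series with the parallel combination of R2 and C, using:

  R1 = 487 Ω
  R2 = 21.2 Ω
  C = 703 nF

Step 1 — Angular frequency: ω = 2π·f = 2π·1050 = 6597 rad/s.
Step 2 — Component impedances:
  R1: Z = R = 487 Ω
  R2: Z = R = 21.2 Ω
  C: Z = 1/(jωC) = -j/(ω·C) = 0 - j215.6 Ω
Step 3 — Parallel branch: R2 || C = 1/(1/R2 + 1/C) = 21 - j2.065 Ω.
Step 4 — Series with R1: Z_total = R1 + (R2 || C) = 508 - j2.065 Ω = 508∠-0.2° Ω.
Step 5 — Power factor: PF = cos(φ) = Re(Z)/|Z| = 508/508 = 1.
Step 6 — Type: Im(Z) = -2.065 ⇒ leading (phase φ = -0.2°).

PF = 1 (leading, φ = -0.2°)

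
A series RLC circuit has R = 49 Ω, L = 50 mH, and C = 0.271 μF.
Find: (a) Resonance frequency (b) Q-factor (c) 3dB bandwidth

Step 1 — Resonance condition Im(Z)=0 gives ω₀ = 1/√(LC).
Step 2 — ω₀ = 1/√(0.05·2.71e-07) = 8591 rad/s.
Step 3 — f₀ = ω₀/(2π) = 1367 Hz.
Step 4 — Series Q: Q = ω₀L/R = 8591·0.05/49 = 8.766.
Step 5 — 3dB bandwidth: Δω = ω₀/Q = 980 rad/s; BW = Δω/(2π) = 156 Hz.

(a) f₀ = 1367 Hz  (b) Q = 8.766  (c) BW = 156 Hz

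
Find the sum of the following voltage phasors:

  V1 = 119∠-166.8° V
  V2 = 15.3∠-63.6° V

Step 1 — Convert each phasor to rectangular form:
  V1 = 119·(cos(-166.8°) + j·sin(-166.8°)) = -115.9 - j27.17 V
  V2 = 15.3·(cos(-63.6°) + j·sin(-63.6°)) = 6.803 - j13.7 V
Step 2 — Sum components: V_total = -109.1 - j40.88 V.
Step 3 — Convert to polar: |V_total| = 116.5 V, ∠V_total = -159.5°.

V_total = 116.5∠-159.5° V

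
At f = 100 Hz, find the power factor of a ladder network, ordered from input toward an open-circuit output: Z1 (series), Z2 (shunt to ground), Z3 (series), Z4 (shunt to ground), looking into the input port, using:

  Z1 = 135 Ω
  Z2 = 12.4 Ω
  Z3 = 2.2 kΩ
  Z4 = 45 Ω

Step 1 — Angular frequency: ω = 2π·f = 2π·100 = 628.3 rad/s.
Step 2 — Component impedances:
  Z1: Z = R = 135 Ω
  Z2: Z = R = 12.4 Ω
  Z3: Z = R = 2200 Ω
  Z4: Z = R = 45 Ω
Step 3 — Ladder network (open output): work backward from the far end, alternating series and parallel combinations. Z_in = 147.3 Ω = 147.3∠0.0° Ω.
Step 4 — Power factor: PF = cos(φ) = Re(Z)/|Z| = 147.3/147.3 = 1.
Step 5 — Type: Im(Z) = 0 ⇒ unity (phase φ = 0.0°).

PF = 1 (unity, φ = 0.0°)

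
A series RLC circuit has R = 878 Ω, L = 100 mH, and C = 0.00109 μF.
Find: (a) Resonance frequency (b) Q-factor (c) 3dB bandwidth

Step 1 — Resonance: ω₀ = 1/√(LC) = 1/√(0.1·1.09e-09) = 9.578e+04 rad/s.
Step 2 — f₀ = ω₀/(2π) = 1.524e+04 Hz.
Step 3 — Series Q: Q = ω₀L/R = 9.578e+04·0.1/878 = 10.91.
Step 4 — Bandwidth: Δω = ω₀/Q = 8780 rad/s; BW = Δω/(2π) = 1397 Hz.

(a) f₀ = 1.524e+04 Hz  (b) Q = 10.91  (c) BW = 1397 Hz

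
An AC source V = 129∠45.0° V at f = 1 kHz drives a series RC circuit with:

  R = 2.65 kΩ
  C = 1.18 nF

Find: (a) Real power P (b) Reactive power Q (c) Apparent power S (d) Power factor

Step 1 — Angular frequency: ω = 2π·f = 2π·1000 = 6283 rad/s.
Step 2 — Component impedances:
  R: Z = R = 2650 Ω
  C: Z = 1/(jωC) = -j/(ω·C) = 0 - j1.349e+05 Ω
Step 3 — Series combination: Z_total = R + C = 2650 - j1.349e+05 Ω = 1.349e+05∠-88.9° Ω.
Step 4 — Source phasor: V = 129∠45.0° V = 91.22 + j91.22 V.
Step 5 — Current: I = V / Z = -0.0006628 + j0.0006893 A = 0.0009562∠133.9° A.
Step 6 — Complex power: S = V·I* = 0.002423 - j0.1233 VA.
Step 7 — Real power: P = Re(S) = 0.002423 W.
Step 8 — Reactive power: Q = Im(S) = -0.1233 VAR.
Step 9 — Apparent power: |S| = 0.1234 VA.
Step 10 — Power factor: PF = P/|S| = 0.01964 (leading).

(a) P = 0.002423 W  (b) Q = -0.1233 VAR  (c) S = 0.1234 VA  (d) PF = 0.01964 (leading)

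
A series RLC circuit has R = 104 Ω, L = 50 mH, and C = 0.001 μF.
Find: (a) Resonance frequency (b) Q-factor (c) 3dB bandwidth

Step 1 — Resonance condition Im(Z)=0 gives ω₀ = 1/√(LC).
Step 2 — ω₀ = 1/√(0.05·1e-09) = 1.414e+05 rad/s.
Step 3 — f₀ = ω₀/(2π) = 2.251e+04 Hz.
Step 4 — Series Q: Q = ω₀L/R = 1.414e+05·0.05/104 = 67.99.
Step 5 — 3dB bandwidth: Δω = ω₀/Q = 2080 rad/s; BW = Δω/(2π) = 331 Hz.

(a) f₀ = 2.251e+04 Hz  (b) Q = 67.99  (c) BW = 331 Hz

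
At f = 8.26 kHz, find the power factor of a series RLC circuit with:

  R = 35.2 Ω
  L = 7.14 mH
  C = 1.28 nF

Step 1 — Angular frequency: ω = 2π·f = 2π·8260 = 5.19e+04 rad/s.
Step 2 — Component impedances:
  R: Z = R = 35.2 Ω
  L: Z = jωL = j·5.19e+04·0.00714 = 0 + j370.6 Ω
  C: Z = 1/(jωC) = -j/(ω·C) = 0 - j1.505e+04 Ω
Step 3 — Series combination: Z_total = R + L + C = 35.2 - j1.468e+04 Ω = 1.468e+04∠-89.9° Ω.
Step 4 — Power factor: PF = cos(φ) = Re(Z)/|Z| = 35.2/14683 = 0.002397.
Step 5 — Type: Im(Z) = -1.468e+04 ⇒ leading (phase φ = -89.9°).

PF = 0.002397 (leading, φ = -89.9°)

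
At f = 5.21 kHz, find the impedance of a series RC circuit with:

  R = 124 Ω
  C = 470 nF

Step 1 — Angular frequency: ω = 2π·f = 2π·5210 = 3.274e+04 rad/s.
Step 2 — Component impedances:
  R: Z = R = 124 Ω
  C: Z = 1/(jωC) = -j/(ω·C) = 0 - j65 Ω
Step 3 — Series combination: Z_total = R + C = 124 - j65 Ω = 140∠-27.7° Ω.

Z = 124 - j65 Ω = 140∠-27.7° Ω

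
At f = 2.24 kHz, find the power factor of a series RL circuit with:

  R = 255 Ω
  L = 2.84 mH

Step 1 — Angular frequency: ω = 2π·f = 2π·2240 = 1.407e+04 rad/s.
Step 2 — Component impedances:
  R: Z = R = 255 Ω
  L: Z = jωL = j·1.407e+04·0.00284 = 0 + j39.97 Ω
Step 3 — Series combination: Z_total = R + L = 255 + j39.97 Ω = 258.1∠8.9° Ω.
Step 4 — Power factor: PF = cos(φ) = Re(Z)/|Z| = 255/258.114 = 0.9879.
Step 5 — Type: Im(Z) = 39.97 ⇒ lagging (phase φ = 8.9°).

PF = 0.9879 (lagging, φ = 8.9°)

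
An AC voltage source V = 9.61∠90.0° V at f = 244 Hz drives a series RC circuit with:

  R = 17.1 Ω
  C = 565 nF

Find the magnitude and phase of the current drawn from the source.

Step 1 — Angular frequency: ω = 2π·f = 2π·244 = 1533 rad/s.
Step 2 — Component impedances:
  R: Z = R = 17.1 Ω
  C: Z = 1/(jωC) = -j/(ω·C) = 0 - j1154 Ω
Step 3 — Series combination: Z_total = R + C = 17.1 - j1154 Ω = 1155∠-89.2° Ω.
Step 4 — Source phasor: V = 9.61∠90.0° V = 0 + j9.61 V.
Step 5 — Ohm's law: I = V / Z_total = (0 + j9.61) / (17.1 - j1154) = -0.008322 + j0.0001233 A.
Step 6 — Convert to polar: |I| = 0.008323 A, ∠I = 179.2°.

I = 0.008323∠179.2° A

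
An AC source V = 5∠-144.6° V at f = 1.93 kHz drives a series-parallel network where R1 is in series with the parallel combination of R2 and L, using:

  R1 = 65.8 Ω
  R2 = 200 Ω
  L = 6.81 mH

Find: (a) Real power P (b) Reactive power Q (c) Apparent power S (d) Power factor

Step 1 — Angular frequency: ω = 2π·f = 2π·1930 = 1.213e+04 rad/s.
Step 2 — Component impedances:
  R1: Z = R = 65.8 Ω
  R2: Z = R = 200 Ω
  L: Z = jωL = j·1.213e+04·0.00681 = 0 + j82.58 Ω
Step 3 — Parallel branch: R2 || L = 1/(1/R2 + 1/L) = 29.13 + j70.55 Ω.
Step 4 — Series with R1: Z_total = R1 + (R2 || L) = 94.93 + j70.55 Ω = 118.3∠36.6° Ω.
Step 5 — Source phasor: V = 5∠-144.6° V = -4.076 - j2.896 V.
Step 6 — Current: I = V / Z = -0.04226 + j0.0008997 A = 0.04227∠178.8° A.
Step 7 — Complex power: S = V·I* = 0.1696 + j0.1261 VA.
Step 8 — Real power: P = Re(S) = 0.1696 W.
Step 9 — Reactive power: Q = Im(S) = 0.1261 VAR.
Step 10 — Apparent power: |S| = 0.2114 VA.
Step 11 — Power factor: PF = P/|S| = 0.8026 (lagging).

(a) P = 0.1696 W  (b) Q = 0.1261 VAR  (c) S = 0.2114 VA  (d) PF = 0.8026 (lagging)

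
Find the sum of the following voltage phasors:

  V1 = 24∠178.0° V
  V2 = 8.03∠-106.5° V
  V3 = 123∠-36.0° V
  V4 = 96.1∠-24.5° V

Step 1 — Convert each phasor to rectangular form:
  V1 = 24·(cos(178.0°) + j·sin(178.0°)) = -23.99 + j0.8376 V
  V2 = 8.03·(cos(-106.5°) + j·sin(-106.5°)) = -2.281 - j7.699 V
  V3 = 123·(cos(-36.0°) + j·sin(-36.0°)) = 99.51 - j72.3 V
  V4 = 96.1·(cos(-24.5°) + j·sin(-24.5°)) = 87.45 - j39.85 V
Step 2 — Sum components: V_total = 160.7 - j119 V.
Step 3 — Convert to polar: |V_total| = 200 V, ∠V_total = -36.5°.

V_total = 200∠-36.5° V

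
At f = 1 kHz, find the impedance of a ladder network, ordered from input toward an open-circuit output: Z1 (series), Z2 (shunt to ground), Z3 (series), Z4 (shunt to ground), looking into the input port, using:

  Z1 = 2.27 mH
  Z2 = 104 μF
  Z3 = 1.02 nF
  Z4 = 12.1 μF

Step 1 — Angular frequency: ω = 2π·f = 2π·1000 = 6283 rad/s.
Step 2 — Component impedances:
  Z1: Z = jωL = j·6283·0.00227 = 0 + j14.26 Ω
  Z2: Z = 1/(jωC) = -j/(ω·C) = 0 - j1.53 Ω
  Z3: Z = 1/(jωC) = -j/(ω·C) = 0 - j1.56e+05 Ω
  Z4: Z = 1/(jωC) = -j/(ω·C) = 0 - j13.15 Ω
Step 3 — Ladder network (open output): work backward from the far end, alternating series and parallel combinations. Z_in = 0 + j12.73 Ω = 12.73∠90.0° Ω.

Z = 0 + j12.73 Ω = 12.73∠90.0° Ω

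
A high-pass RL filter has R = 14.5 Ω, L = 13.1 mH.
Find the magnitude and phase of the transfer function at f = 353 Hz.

Step 1 — Angular frequency: ω = 2π·353 = 2218 rad/s.
Step 2 — Transfer function: H(jω) = jωL/(R + jωL).
Step 3 — Numerator jωL = j·29.06; denominator R + jωL = 14.5 + j29.06.
Step 4 — H = 0.8006 + j0.3995.
Step 5 — Magnitude: |H| = 0.8948 (-1.0 dB); phase: φ = 26.5°.

|H| = 0.8948 (-1.0 dB), φ = 26.5°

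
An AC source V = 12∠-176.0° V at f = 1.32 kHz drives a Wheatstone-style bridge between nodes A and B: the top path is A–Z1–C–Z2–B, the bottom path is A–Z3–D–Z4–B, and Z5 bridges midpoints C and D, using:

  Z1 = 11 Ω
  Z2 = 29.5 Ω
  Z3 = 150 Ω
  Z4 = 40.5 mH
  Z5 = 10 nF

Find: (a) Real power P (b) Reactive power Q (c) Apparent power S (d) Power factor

Step 1 — Angular frequency: ω = 2π·f = 2π·1320 = 8294 rad/s.
Step 2 — Component impedances:
  Z1: Z = R = 11 Ω
  Z2: Z = R = 29.5 Ω
  Z3: Z = R = 150 Ω
  Z4: Z = jωL = j·8294·0.0405 = 0 + j335.9 Ω
  Z5: Z = 1/(jωC) = -j/(ω·C) = 0 - j1.206e+04 Ω
Step 3 — Bridge requires nodal analysis (the Z5 bridge couples midpoints C and D, so the two paths cannot be reduced to a simple series/parallel combination). Setting node B to ground and injecting 1 A at node A, the 3-node admittance system at A, C, D solves to V_A = Z_AB = 38.41 + j3.712 Ω = 38.59∠5.5° Ω.
Step 4 — Source phasor: V = 12∠-176.0° V = -11.97 - j0.8371 V.
Step 5 — Current: I = V / Z = -0.3109 + j0.008248 A = 0.311∠178.5° A.
Step 6 — Complex power: S = V·I* = 3.714 + j0.3589 VA.
Step 7 — Real power: P = Re(S) = 3.714 W.
Step 8 — Reactive power: Q = Im(S) = 0.3589 VAR.
Step 9 — Apparent power: |S| = 3.732 VA.
Step 10 — Power factor: PF = P/|S| = 0.9954 (lagging).

(a) P = 3.714 W  (b) Q = 0.3589 VAR  (c) S = 3.732 VA  (d) PF = 0.9954 (lagging)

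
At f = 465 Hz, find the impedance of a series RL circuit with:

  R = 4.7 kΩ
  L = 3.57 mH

Step 1 — Angular frequency: ω = 2π·f = 2π·465 = 2922 rad/s.
Step 2 — Component impedances:
  R: Z = R = 4700 Ω
  L: Z = jωL = j·2922·0.00357 = 0 + j10.43 Ω
Step 3 — Series combination: Z_total = R + L = 4700 + j10.43 Ω = 4700∠0.1° Ω.

Z = 4700 + j10.43 Ω = 4700∠0.1° Ω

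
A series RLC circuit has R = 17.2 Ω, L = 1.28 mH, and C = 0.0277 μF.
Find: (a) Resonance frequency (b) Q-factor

Step 1 — Resonance condition Im(Z)=0 gives ω₀ = 1/√(LC).
Step 2 — ω₀ = 1/√(0.00128·2.77e-08) = 1.679e+05 rad/s.
Step 3 — f₀ = ω₀/(2π) = 2.673e+04 Hz.
Step 4 — Series Q: Q = ω₀L/R = 1.679e+05·0.00128/17.2 = 12.5.

(a) f₀ = 2.673e+04 Hz  (b) Q = 12.5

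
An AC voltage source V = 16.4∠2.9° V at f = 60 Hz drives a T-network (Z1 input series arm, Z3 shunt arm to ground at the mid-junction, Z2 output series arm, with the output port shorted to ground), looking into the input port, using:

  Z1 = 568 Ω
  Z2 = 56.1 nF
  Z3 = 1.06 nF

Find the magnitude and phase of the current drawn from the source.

Step 1 — Angular frequency: ω = 2π·f = 2π·60 = 377 rad/s.
Step 2 — Component impedances:
  Z1: Z = R = 568 Ω
  Z2: Z = 1/(jωC) = -j/(ω·C) = 0 - j4.728e+04 Ω
  Z3: Z = 1/(jωC) = -j/(ω·C) = 0 - j2.502e+06 Ω
Step 3 — With the output port shorted to ground, the output series arm Z2 runs from the junction to ground; the shunt arm Z3 also runs from the junction to ground. They appear in parallel: Z3 || Z2 = 0 - j4.641e+04 Ω.
Step 4 — Series with input arm Z1: Z_in = Z1 + (Z3 || Z2) = 568 - j4.641e+04 Ω = 4.641e+04∠-89.3° Ω.
Step 5 — Source phasor: V = 16.4∠2.9° V = 16.38 + j0.8297 V.
Step 6 — Ohm's law: I = V / Z_total = (16.38 + j0.8297) / (568 - j4.641e+04) = -1.356e-05 + j0.0003531 A.
Step 7 — Convert to polar: |I| = 0.0003534 A, ∠I = 92.2°.

I = 0.0003534∠92.2° A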